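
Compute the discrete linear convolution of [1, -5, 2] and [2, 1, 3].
y[0] = 1×2 = 2; y[1] = 1×1 + -5×2 = -9; y[2] = 1×3 + -5×1 + 2×2 = 2; y[3] = -5×3 + 2×1 = -13; y[4] = 2×3 = 6

[2, -9, 2, -13, 6]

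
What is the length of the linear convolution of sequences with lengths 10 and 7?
Linear/full convolution length: m + n - 1 = 10 + 7 - 1 = 16

16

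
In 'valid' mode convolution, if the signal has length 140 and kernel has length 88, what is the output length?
'Valid' mode counts only positions where the kernel fully overlaps the signal: m - n + 1 = 140 - 88 + 1 = 53

53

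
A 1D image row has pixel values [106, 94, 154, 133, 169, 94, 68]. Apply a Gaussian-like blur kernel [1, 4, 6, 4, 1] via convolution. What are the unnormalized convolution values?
Convolve image row [106, 94, 154, 133, 169, 94, 68] with kernel [1, 4, 6, 4, 1]: y[0] = 106×1 = 106; y[1] = 106×4 + 94×1 = 518; y[2] = 106×6 + 94×4 + 154×1 = 1166; y[3] = 106×4 + 94×6 + 154×4 + 133×1 = 1737; y[4] = 106×1 + 94×4 + 154×6 + 133×4 + 169×1 = 2107; y[5] = 94×1 + 154×4 + 133×6 + 169×4 + 94×1 = 2278; y[6] = 154×1 + 133×4 + 169×6 + 94×4 + 68×1 = 2144; y[7] = 133×1 + 169×4 + 94×6 + 68×4 = 1645; y[8] = 169×1 + 94×4 + 68×6 = 953; y[9] = 94×1 + 68×4 = 366; y[10] = 68×1 = 68 → [106, 518, 1166, 1737, 2107, 2278, 2144, 1645, 953, 366, 68]. Normalization factor = sum(kernel) = 16.

[106, 518, 1166, 1737, 2107, 2278, 2144, 1645, 953, 366, 68]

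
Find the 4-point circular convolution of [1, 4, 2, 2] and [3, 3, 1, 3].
Use y[k] = Σ_j u[j]·v[(k-j) mod 4]. y[0] = 1×3 + 4×3 + 2×1 + 2×3 = 23; y[1] = 1×3 + 4×3 + 2×3 + 2×1 = 23; y[2] = 1×1 + 4×3 + 2×3 + 2×3 = 25; y[3] = 1×3 + 4×1 + 2×3 + 2×3 = 19. Result: [23, 23, 25, 19]

[23, 23, 25, 19]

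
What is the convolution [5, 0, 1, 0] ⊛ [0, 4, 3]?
y[0] = 5×0 = 0; y[1] = 5×4 + 0×0 = 20; y[2] = 5×3 + 0×4 + 1×0 = 15; y[3] = 0×3 + 1×4 + 0×0 = 4; y[4] = 1×3 + 0×4 = 3; y[5] = 0×3 = 0

[0, 20, 15, 4, 3, 0]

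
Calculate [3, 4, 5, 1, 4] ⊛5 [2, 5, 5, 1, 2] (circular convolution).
Use y[k] = Σ_j s[j]·t[(k-j) mod 5]. y[0] = 3×2 + 4×2 + 5×1 + 1×5 + 4×5 = 44; y[1] = 3×5 + 4×2 + 5×2 + 1×1 + 4×5 = 54; y[2] = 3×5 + 4×5 + 5×2 + 1×2 + 4×1 = 51; y[3] = 3×1 + 4×5 + 5×5 + 1×2 + 4×2 = 58; y[4] = 3×2 + 4×1 + 5×5 + 1×5 + 4×2 = 48. Result: [44, 54, 51, 58, 48]

[44, 54, 51, 58, 48]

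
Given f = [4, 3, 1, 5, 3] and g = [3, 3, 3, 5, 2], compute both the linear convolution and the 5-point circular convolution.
Linear: y_lin[0] = 4×3 = 12; y_lin[1] = 4×3 + 3×3 = 21; y_lin[2] = 4×3 + 3×3 + 1×3 = 24; y_lin[3] = 4×5 + 3×3 + 1×3 + 5×3 = 47; y_lin[4] = 4×2 + 3×5 + 1×3 + 5×3 + 3×3 = 50; y_lin[5] = 3×2 + 1×5 + 5×3 + 3×3 = 35; y_lin[6] = 1×2 + 5×5 + 3×3 = 36; y_lin[7] = 5×2 + 3×5 = 25; y_lin[8] = 3×2 = 6 → [12, 21, 24, 47, 50, 35, 36, 25, 6]. Circular (length 5): y[0] = 4×3 + 3×2 + 1×5 + 5×3 + 3×3 = 47; y[1] = 4×3 + 3×3 + 1×2 + 5×5 + 3×3 = 57; y[2] = 4×3 + 3×3 + 1×3 + 5×2 + 3×5 = 49; y[3] = 4×5 + 3×3 + 1×3 + 5×3 + 3×2 = 53; y[4] = 4×2 + 3×5 + 1×3 + 5×3 + 3×3 = 50 → [47, 57, 49, 53, 50]

Linear: [12, 21, 24, 47, 50, 35, 36, 25, 6], Circular: [47, 57, 49, 53, 50]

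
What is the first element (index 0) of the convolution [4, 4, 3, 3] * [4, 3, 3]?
Use y[k] = Σ_i a[i]·b[k-i] at k=0. y[0] = 4×4 = 16

16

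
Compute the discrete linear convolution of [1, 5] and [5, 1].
y[0] = 1×5 = 5; y[1] = 1×1 + 5×5 = 26; y[2] = 5×1 = 5

[5, 26, 5]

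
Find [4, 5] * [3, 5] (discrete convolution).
y[0] = 4×3 = 12; y[1] = 4×5 + 5×3 = 35; y[2] = 5×5 = 25

[12, 35, 25]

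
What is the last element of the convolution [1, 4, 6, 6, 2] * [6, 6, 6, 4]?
Use y[k] = Σ_i a[i]·b[k-i] at k=7. y[7] = 2×4 = 8

8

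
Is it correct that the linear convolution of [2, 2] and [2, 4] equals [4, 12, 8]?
Recompute linear convolution of [2, 2] and [2, 4]: y[0] = 2×2 = 4; y[1] = 2×4 + 2×2 = 12; y[2] = 2×4 = 8 → [4, 12, 8]. Given [4, 12, 8] matches, so answer: Yes

Yes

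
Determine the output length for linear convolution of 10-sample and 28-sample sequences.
Linear/full convolution length: m + n - 1 = 10 + 28 - 1 = 37

37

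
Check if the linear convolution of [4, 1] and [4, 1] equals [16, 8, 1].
Recompute linear convolution of [4, 1] and [4, 1]: y[0] = 4×4 = 16; y[1] = 4×1 + 1×4 = 8; y[2] = 1×1 = 1 → [16, 8, 1]. Given [16, 8, 1] matches, so answer: Yes

Yes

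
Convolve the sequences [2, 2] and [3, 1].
y[0] = 2×3 = 6; y[1] = 2×1 + 2×3 = 8; y[2] = 2×1 = 2

[6, 8, 2]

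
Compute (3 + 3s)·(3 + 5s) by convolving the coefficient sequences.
Ascending coefficients: a = [3, 3], b = [3, 5]. c[0] = 3×3 = 9; c[1] = 3×5 + 3×3 = 24; c[2] = 3×5 = 15. Result coefficients: [9, 24, 15] → 9 + 24s + 15s^2

9 + 24s + 15s^2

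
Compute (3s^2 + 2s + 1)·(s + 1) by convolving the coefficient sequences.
Ascending coefficients: a = [1, 2, 3], b = [1, 1]. c[0] = 1×1 = 1; c[1] = 1×1 + 2×1 = 3; c[2] = 2×1 + 3×1 = 5; c[3] = 3×1 = 3. Result coefficients: [1, 3, 5, 3] → 3s^3 + 5s^2 + 3s + 1

3s^3 + 5s^2 + 3s + 1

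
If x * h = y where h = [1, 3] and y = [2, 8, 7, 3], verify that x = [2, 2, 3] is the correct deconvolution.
Forward-compute [2, 2, 3] * [1, 3]: y[0] = 2×1 = 2; y[1] = 2×3 + 2×1 = 8; y[2] = 2×3 + 3×1 = 9; y[3] = 3×3 = 9 → [2, 8, 9, 9]. Does not match given y = [2, 8, 7, 3].

Not verified. [2, 2, 3] * [1, 3] = [2, 8, 9, 9], which differs from [2, 8, 7, 3] at index 2.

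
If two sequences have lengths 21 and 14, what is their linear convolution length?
Linear/full convolution length: m + n - 1 = 21 + 14 - 1 = 34

34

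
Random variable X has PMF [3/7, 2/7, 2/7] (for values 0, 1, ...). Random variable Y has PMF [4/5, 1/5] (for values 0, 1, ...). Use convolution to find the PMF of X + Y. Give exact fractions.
P(X+Y=k) = Σ_i P(X=i)·P(Y=k-i) — a convolution of [3/7, 2/7, 2/7] and [4/5, 1/5]. P(X+Y=0) = (3/7)×(4/5) = 12/35; P(X+Y=1) = (3/7)×(1/5) + (2/7)×(4/5) = 3/35 + 8/35 = 11/35; P(X+Y=2) = (2/7)×(1/5) + (2/7)×(4/5) = 2/35 + 8/35 = 2/7; P(X+Y=3) = (2/7)×(1/5) = 2/35. PMF: [12/35, 11/35, 2/7, 2/35] (sums to 1 ✓)

[12/35, 11/35, 2/7, 2/35]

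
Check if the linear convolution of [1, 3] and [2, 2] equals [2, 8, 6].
Recompute linear convolution of [1, 3] and [2, 2]: y[0] = 1×2 = 2; y[1] = 1×2 + 3×2 = 8; y[2] = 3×2 = 6 → [2, 8, 6]. Given [2, 8, 6] matches, so answer: Yes

Yes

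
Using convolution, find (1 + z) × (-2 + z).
Ascending coefficients: a = [1, 1], b = [-2, 1]. c[0] = 1×-2 = -2; c[1] = 1×1 + 1×-2 = -1; c[2] = 1×1 = 1. Result coefficients: [-2, -1, 1] → -2 - z + z^2

-2 - z + z^2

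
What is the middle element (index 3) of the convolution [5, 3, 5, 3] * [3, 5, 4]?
Use y[k] = Σ_i a[i]·b[k-i] at k=3. y[3] = 3×4 + 5×5 + 3×3 = 46

46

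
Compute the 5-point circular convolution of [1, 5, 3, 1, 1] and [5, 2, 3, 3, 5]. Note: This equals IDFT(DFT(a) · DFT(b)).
Either evaluate y[k] = Σ_j a[j]·b[(k-j) mod 5] directly, or use IDFT(DFT(a) · DFT(b)). y[0] = 1×5 + 5×5 + 3×3 + 1×3 + 1×2 = 44; y[1] = 1×2 + 5×5 + 3×5 + 1×3 + 1×3 = 48; y[2] = 1×3 + 5×2 + 3×5 + 1×5 + 1×3 = 36; y[3] = 1×3 + 5×3 + 3×2 + 1×5 + 1×5 = 34; y[4] = 1×5 + 5×3 + 3×3 + 1×2 + 1×5 = 36. Result: [44, 48, 36, 34, 36]

[44, 48, 36, 34, 36]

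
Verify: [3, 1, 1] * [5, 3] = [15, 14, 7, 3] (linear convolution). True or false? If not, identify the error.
Recompute linear convolution of [3, 1, 1] and [5, 3]: y[0] = 3×5 = 15; y[1] = 3×3 + 1×5 = 14; y[2] = 1×3 + 1×5 = 8; y[3] = 1×3 = 3 → [15, 14, 8, 3]. Compare to given [15, 14, 7, 3]: they differ at index 2: given 7, correct 8, so answer: No

No. Error at index 2: given 7, correct 8.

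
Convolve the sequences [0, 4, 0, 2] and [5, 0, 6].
y[0] = 0×5 = 0; y[1] = 0×0 + 4×5 = 20; y[2] = 0×6 + 4×0 + 0×5 = 0; y[3] = 4×6 + 0×0 + 2×5 = 34; y[4] = 0×6 + 2×0 = 0; y[5] = 2×6 = 12

[0, 20, 0, 34, 0, 12]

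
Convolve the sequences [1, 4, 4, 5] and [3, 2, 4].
y[0] = 1×3 = 3; y[1] = 1×2 + 4×3 = 14; y[2] = 1×4 + 4×2 + 4×3 = 24; y[3] = 4×4 + 4×2 + 5×3 = 39; y[4] = 4×4 + 5×2 = 26; y[5] = 5×4 = 20

[3, 14, 24, 39, 26, 20]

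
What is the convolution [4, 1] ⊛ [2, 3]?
y[0] = 4×2 = 8; y[1] = 4×3 + 1×2 = 14; y[2] = 1×3 = 3

[8, 14, 3]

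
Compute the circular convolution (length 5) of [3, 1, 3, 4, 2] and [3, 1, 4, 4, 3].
Use y[k] = Σ_j x[j]·h[(k-j) mod 5]. y[0] = 3×3 + 1×3 + 3×4 + 4×4 + 2×1 = 42; y[1] = 3×1 + 1×3 + 3×3 + 4×4 + 2×4 = 39; y[2] = 3×4 + 1×1 + 3×3 + 4×3 + 2×4 = 42; y[3] = 3×4 + 1×4 + 3×1 + 4×3 + 2×3 = 37; y[4] = 3×3 + 1×4 + 3×4 + 4×1 + 2×3 = 35. Result: [42, 39, 42, 37, 35]

[42, 39, 42, 37, 35]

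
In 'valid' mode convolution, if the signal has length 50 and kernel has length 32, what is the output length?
'Valid' mode counts only positions where the kernel fully overlaps the signal: m - n + 1 = 50 - 32 + 1 = 19

19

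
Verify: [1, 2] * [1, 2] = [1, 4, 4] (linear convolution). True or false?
Recompute linear convolution of [1, 2] and [1, 2]: y[0] = 1×1 = 1; y[1] = 1×2 + 2×1 = 4; y[2] = 2×2 = 4 → [1, 4, 4]. Given [1, 4, 4] matches, so answer: Yes

Yes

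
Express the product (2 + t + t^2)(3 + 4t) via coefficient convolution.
Ascending coefficients: a = [2, 1, 1], b = [3, 4]. c[0] = 2×3 = 6; c[1] = 2×4 + 1×3 = 11; c[2] = 1×4 + 1×3 = 7; c[3] = 1×4 = 4. Result coefficients: [6, 11, 7, 4] → 6 + 11t + 7t^2 + 4t^3

6 + 11t + 7t^2 + 4t^3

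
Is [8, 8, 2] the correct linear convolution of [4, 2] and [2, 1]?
Recompute linear convolution of [4, 2] and [2, 1]: y[0] = 4×2 = 8; y[1] = 4×1 + 2×2 = 8; y[2] = 2×1 = 2 → [8, 8, 2]. Given [8, 8, 2] matches, so answer: Yes

Yes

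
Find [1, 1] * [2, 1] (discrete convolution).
y[0] = 1×2 = 2; y[1] = 1×1 + 1×2 = 3; y[2] = 1×1 = 1

[2, 3, 1]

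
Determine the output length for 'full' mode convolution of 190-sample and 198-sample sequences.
Linear/full convolution length: m + n - 1 = 190 + 198 - 1 = 387

387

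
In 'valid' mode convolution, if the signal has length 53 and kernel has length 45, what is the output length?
'Valid' mode counts only positions where the kernel fully overlaps the signal: m - n + 1 = 53 - 45 + 1 = 9

9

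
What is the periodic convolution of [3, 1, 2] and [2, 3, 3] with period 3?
Use y[k] = Σ_j u[j]·v[(k-j) mod 3]. y[0] = 3×2 + 1×3 + 2×3 = 15; y[1] = 3×3 + 1×2 + 2×3 = 17; y[2] = 3×3 + 1×3 + 2×2 = 16. Result: [15, 17, 16]

[15, 17, 16]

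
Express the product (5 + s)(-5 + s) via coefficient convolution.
Ascending coefficients: a = [5, 1], b = [-5, 1]. c[0] = 5×-5 = -25; c[1] = 5×1 + 1×-5 = 0; c[2] = 1×1 = 1. Result coefficients: [-25, 0, 1] → -25 + s^2

-25 + s^2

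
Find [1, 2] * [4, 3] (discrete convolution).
y[0] = 1×4 = 4; y[1] = 1×3 + 2×4 = 11; y[2] = 2×3 = 6

[4, 11, 6]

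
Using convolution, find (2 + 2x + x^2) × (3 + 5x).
Ascending coefficients: a = [2, 2, 1], b = [3, 5]. c[0] = 2×3 = 6; c[1] = 2×5 + 2×3 = 16; c[2] = 2×5 + 1×3 = 13; c[3] = 1×5 = 5. Result coefficients: [6, 16, 13, 5] → 6 + 16x + 13x^2 + 5x^3

6 + 16x + 13x^2 + 5x^3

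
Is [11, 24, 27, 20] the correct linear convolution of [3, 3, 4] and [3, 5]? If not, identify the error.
Recompute linear convolution of [3, 3, 4] and [3, 5]: y[0] = 3×3 = 9; y[1] = 3×5 + 3×3 = 24; y[2] = 3×5 + 4×3 = 27; y[3] = 4×5 = 20 → [9, 24, 27, 20]. Compare to given [11, 24, 27, 20]: they differ at index 0: given 11, correct 9, so answer: No

No. Error at index 0: given 11, correct 9.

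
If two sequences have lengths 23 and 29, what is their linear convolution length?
Linear/full convolution length: m + n - 1 = 23 + 29 - 1 = 51

51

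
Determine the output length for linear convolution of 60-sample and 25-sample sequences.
Linear/full convolution length: m + n - 1 = 60 + 25 - 1 = 84

84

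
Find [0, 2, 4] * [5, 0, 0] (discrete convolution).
y[0] = 0×5 = 0; y[1] = 0×0 + 2×5 = 10; y[2] = 0×0 + 2×0 + 4×5 = 20; y[3] = 2×0 + 4×0 = 0; y[4] = 4×0 = 0

[0, 10, 20, 0, 0]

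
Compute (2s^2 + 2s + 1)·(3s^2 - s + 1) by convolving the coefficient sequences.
Ascending coefficients: a = [1, 2, 2], b = [1, -1, 3]. c[0] = 1×1 = 1; c[1] = 1×-1 + 2×1 = 1; c[2] = 1×3 + 2×-1 + 2×1 = 3; c[3] = 2×3 + 2×-1 = 4; c[4] = 2×3 = 6. Result coefficients: [1, 1, 3, 4, 6] → 6s^4 + 4s^3 + 3s^2 + s + 1

6s^4 + 4s^3 + 3s^2 + s + 1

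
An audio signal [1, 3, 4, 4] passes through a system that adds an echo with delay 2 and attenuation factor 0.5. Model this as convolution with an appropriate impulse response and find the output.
Direct-path + delayed-attenuated-path model → impulse response h = [1, 0, 0.5] (1 at lag 0, 0.5 at lag 2). Output y[n] = x[n] + 0.5·x[n - 2] (with x[n] = 0 outside 0..3): y[0] = 1 + 0.5×0 = 1; y[1] = 3 + 0.5×0 = 3; y[2] = 4 + 0.5×1 = 4.5; y[3] = 4 + 0.5×3 = 5.5; y[4] = 0 + 0.5×4 = 2.0; y[5] = 0 + 0.5×4 = 2.0. So y = [1, 3, 4.5, 5.5, 2.0, 2.0]

[1, 3, 4.5, 5.5, 2.0, 2.0]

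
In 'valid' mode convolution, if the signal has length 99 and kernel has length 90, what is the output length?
'Valid' mode counts only positions where the kernel fully overlaps the signal: m - n + 1 = 99 - 90 + 1 = 10

10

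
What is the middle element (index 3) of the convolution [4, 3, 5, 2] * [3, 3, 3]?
Use y[k] = Σ_i a[i]·b[k-i] at k=3. y[3] = 3×3 + 5×3 + 2×3 = 30

30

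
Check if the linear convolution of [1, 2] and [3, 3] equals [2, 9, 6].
Recompute linear convolution of [1, 2] and [3, 3]: y[0] = 1×3 = 3; y[1] = 1×3 + 2×3 = 9; y[2] = 2×3 = 6 → [3, 9, 6]. Compare to given [2, 9, 6]: they differ at index 0: given 2, correct 3, so answer: No

No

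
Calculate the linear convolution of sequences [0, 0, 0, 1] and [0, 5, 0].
y[0] = 0×0 = 0; y[1] = 0×5 + 0×0 = 0; y[2] = 0×0 + 0×5 + 0×0 = 0; y[3] = 0×0 + 0×5 + 1×0 = 0; y[4] = 0×0 + 1×5 = 5; y[5] = 1×0 = 0

[0, 0, 0, 0, 5, 0]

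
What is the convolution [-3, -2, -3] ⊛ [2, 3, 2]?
y[0] = -3×2 = -6; y[1] = -3×3 + -2×2 = -13; y[2] = -3×2 + -2×3 + -3×2 = -18; y[3] = -2×2 + -3×3 = -13; y[4] = -3×2 = -6

[-6, -13, -18, -13, -6]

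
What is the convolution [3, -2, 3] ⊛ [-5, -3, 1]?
y[0] = 3×-5 = -15; y[1] = 3×-3 + -2×-5 = 1; y[2] = 3×1 + -2×-3 + 3×-5 = -6; y[3] = -2×1 + 3×-3 = -11; y[4] = 3×1 = 3

[-15, 1, -6, -11, 3]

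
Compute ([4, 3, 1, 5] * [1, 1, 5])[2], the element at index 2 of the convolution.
Use y[k] = Σ_i a[i]·b[k-i] at k=2. y[2] = 4×5 + 3×1 + 1×1 = 24

24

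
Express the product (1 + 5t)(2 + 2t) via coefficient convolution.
Ascending coefficients: a = [1, 5], b = [2, 2]. c[0] = 1×2 = 2; c[1] = 1×2 + 5×2 = 12; c[2] = 5×2 = 10. Result coefficients: [2, 12, 10] → 2 + 12t + 10t^2

2 + 12t + 10t^2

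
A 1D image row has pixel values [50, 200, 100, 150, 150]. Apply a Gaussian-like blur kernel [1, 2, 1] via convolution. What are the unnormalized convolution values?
Convolve image row [50, 200, 100, 150, 150] with kernel [1, 2, 1]: y[0] = 50×1 = 50; y[1] = 50×2 + 200×1 = 300; y[2] = 50×1 + 200×2 + 100×1 = 550; y[3] = 200×1 + 100×2 + 150×1 = 550; y[4] = 100×1 + 150×2 + 150×1 = 550; y[5] = 150×1 + 150×2 = 450; y[6] = 150×1 = 150 → [50, 300, 550, 550, 550, 450, 150]. Normalization factor = sum(kernel) = 4.

[50, 300, 550, 550, 550, 450, 150]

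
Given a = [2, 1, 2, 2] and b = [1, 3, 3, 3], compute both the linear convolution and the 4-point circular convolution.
Linear: y_lin[0] = 2×1 = 2; y_lin[1] = 2×3 + 1×1 = 7; y_lin[2] = 2×3 + 1×3 + 2×1 = 11; y_lin[3] = 2×3 + 1×3 + 2×3 + 2×1 = 17; y_lin[4] = 1×3 + 2×3 + 2×3 = 15; y_lin[5] = 2×3 + 2×3 = 12; y_lin[6] = 2×3 = 6 → [2, 7, 11, 17, 15, 12, 6]. Circular (length 4): y[0] = 2×1 + 1×3 + 2×3 + 2×3 = 17; y[1] = 2×3 + 1×1 + 2×3 + 2×3 = 19; y[2] = 2×3 + 1×3 + 2×1 + 2×3 = 17; y[3] = 2×3 + 1×3 + 2×3 + 2×1 = 17 → [17, 19, 17, 17]

Linear: [2, 7, 11, 17, 15, 12, 6], Circular: [17, 19, 17, 17]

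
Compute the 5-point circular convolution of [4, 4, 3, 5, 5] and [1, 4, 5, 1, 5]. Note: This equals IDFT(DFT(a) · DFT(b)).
Either evaluate y[k] = Σ_j a[j]·b[(k-j) mod 5] directly, or use IDFT(DFT(a) · DFT(b)). y[0] = 4×1 + 4×5 + 3×1 + 5×5 + 5×4 = 72; y[1] = 4×4 + 4×1 + 3×5 + 5×1 + 5×5 = 65; y[2] = 4×5 + 4×4 + 3×1 + 5×5 + 5×1 = 69; y[3] = 4×1 + 4×5 + 3×4 + 5×1 + 5×5 = 66; y[4] = 4×5 + 4×1 + 3×5 + 5×4 + 5×1 = 64. Result: [72, 65, 69, 66, 64]

[72, 65, 69, 66, 64]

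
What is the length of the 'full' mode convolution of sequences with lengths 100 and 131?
Linear/full convolution length: m + n - 1 = 100 + 131 - 1 = 230

230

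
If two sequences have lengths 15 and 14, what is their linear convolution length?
Linear/full convolution length: m + n - 1 = 15 + 14 - 1 = 28

28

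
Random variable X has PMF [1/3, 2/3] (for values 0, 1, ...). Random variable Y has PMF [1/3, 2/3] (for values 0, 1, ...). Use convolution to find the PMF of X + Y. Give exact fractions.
P(X+Y=k) = Σ_i P(X=i)·P(Y=k-i) — a convolution of [1/3, 2/3] and [1/3, 2/3]. P(X+Y=0) = (1/3)×(1/3) = 1/9; P(X+Y=1) = (1/3)×(2/3) + (2/3)×(1/3) = 2/9 + 2/9 = 4/9; P(X+Y=2) = (2/3)×(2/3) = 4/9. PMF: [1/9, 4/9, 4/9] (sums to 1 ✓)

[1/9, 4/9, 4/9]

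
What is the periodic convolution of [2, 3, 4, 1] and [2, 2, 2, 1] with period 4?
Use y[k] = Σ_j f[j]·g[(k-j) mod 4]. y[0] = 2×2 + 3×1 + 4×2 + 1×2 = 17; y[1] = 2×2 + 3×2 + 4×1 + 1×2 = 16; y[2] = 2×2 + 3×2 + 4×2 + 1×1 = 19; y[3] = 2×1 + 3×2 + 4×2 + 1×2 = 18. Result: [17, 16, 19, 18]

[17, 16, 19, 18]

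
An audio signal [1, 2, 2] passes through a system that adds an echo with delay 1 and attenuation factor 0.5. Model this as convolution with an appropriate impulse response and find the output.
Direct-path + delayed-attenuated-path model → impulse response h = [1, 0.5] (1 at lag 0, 0.5 at lag 1). Output y[n] = x[n] + 0.5·x[n - 1] (with x[n] = 0 outside 0..2): y[0] = 1 + 0.5×0 = 1; y[1] = 2 + 0.5×1 = 2.5; y[2] = 2 + 0.5×2 = 3.0; y[3] = 0 + 0.5×2 = 1.0. So y = [1, 2.5, 3.0, 1.0]

[1, 2.5, 3.0, 1.0]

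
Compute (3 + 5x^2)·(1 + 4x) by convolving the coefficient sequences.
Ascending coefficients: a = [3, 0, 5], b = [1, 4]. c[0] = 3×1 = 3; c[1] = 3×4 + 0×1 = 12; c[2] = 0×4 + 5×1 = 5; c[3] = 5×4 = 20. Result coefficients: [3, 12, 5, 20] → 3 + 12x + 5x^2 + 20x^3

3 + 12x + 5x^2 + 20x^3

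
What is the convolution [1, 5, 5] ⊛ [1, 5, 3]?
y[0] = 1×1 = 1; y[1] = 1×5 + 5×1 = 10; y[2] = 1×3 + 5×5 + 5×1 = 33; y[3] = 5×3 + 5×5 = 40; y[4] = 5×3 = 15

[1, 10, 33, 40, 15]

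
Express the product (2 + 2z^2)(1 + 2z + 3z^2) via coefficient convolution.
Ascending coefficients: a = [2, 0, 2], b = [1, 2, 3]. c[0] = 2×1 = 2; c[1] = 2×2 + 0×1 = 4; c[2] = 2×3 + 0×2 + 2×1 = 8; c[3] = 0×3 + 2×2 = 4; c[4] = 2×3 = 6. Result coefficients: [2, 4, 8, 4, 6] → 2 + 4z + 8z^2 + 4z^3 + 6z^4

2 + 4z + 8z^2 + 4z^3 + 6z^4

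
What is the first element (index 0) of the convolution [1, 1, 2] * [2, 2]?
Use y[k] = Σ_i a[i]·b[k-i] at k=0. y[0] = 1×2 = 2

2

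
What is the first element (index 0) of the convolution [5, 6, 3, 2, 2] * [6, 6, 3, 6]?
Use y[k] = Σ_i a[i]·b[k-i] at k=0. y[0] = 5×6 = 30

30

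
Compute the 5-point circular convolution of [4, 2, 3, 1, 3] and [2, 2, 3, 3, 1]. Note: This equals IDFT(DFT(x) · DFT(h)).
Either evaluate y[k] = Σ_j x[j]·h[(k-j) mod 5] directly, or use IDFT(DFT(x) · DFT(h)). y[0] = 4×2 + 2×1 + 3×3 + 1×3 + 3×2 = 28; y[1] = 4×2 + 2×2 + 3×1 + 1×3 + 3×3 = 27; y[2] = 4×3 + 2×2 + 3×2 + 1×1 + 3×3 = 32; y[3] = 4×3 + 2×3 + 3×2 + 1×2 + 3×1 = 29; y[4] = 4×1 + 2×3 + 3×3 + 1×2 + 3×2 = 27. Result: [28, 27, 32, 29, 27]

[28, 27, 32, 29, 27]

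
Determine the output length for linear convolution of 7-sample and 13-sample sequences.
Linear/full convolution length: m + n - 1 = 7 + 13 - 1 = 19

19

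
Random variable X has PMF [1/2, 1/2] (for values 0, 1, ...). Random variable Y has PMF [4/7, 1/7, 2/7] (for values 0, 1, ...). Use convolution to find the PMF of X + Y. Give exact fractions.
P(X+Y=k) = Σ_i P(X=i)·P(Y=k-i) — a convolution of [1/2, 1/2] and [4/7, 1/7, 2/7]. P(X+Y=0) = (1/2)×(4/7) = 2/7; P(X+Y=1) = (1/2)×(1/7) + (1/2)×(4/7) = 1/14 + 2/7 = 5/14; P(X+Y=2) = (1/2)×(2/7) + (1/2)×(1/7) = 1/7 + 1/14 = 3/14; P(X+Y=3) = (1/2)×(2/7) = 1/7. PMF: [2/7, 5/14, 3/14, 1/7] (sums to 1 ✓)

[2/7, 5/14, 3/14, 1/7]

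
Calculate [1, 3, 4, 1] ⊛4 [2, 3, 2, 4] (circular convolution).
Use y[k] = Σ_j s[j]·t[(k-j) mod 4]. y[0] = 1×2 + 3×4 + 4×2 + 1×3 = 25; y[1] = 1×3 + 3×2 + 4×4 + 1×2 = 27; y[2] = 1×2 + 3×3 + 4×2 + 1×4 = 23; y[3] = 1×4 + 3×2 + 4×3 + 1×2 = 24. Result: [25, 27, 23, 24]

[25, 27, 23, 24]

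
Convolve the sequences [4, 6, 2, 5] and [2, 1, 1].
y[0] = 4×2 = 8; y[1] = 4×1 + 6×2 = 16; y[2] = 4×1 + 6×1 + 2×2 = 14; y[3] = 6×1 + 2×1 + 5×2 = 18; y[4] = 2×1 + 5×1 = 7; y[5] = 5×1 = 5

[8, 16, 14, 18, 7, 5]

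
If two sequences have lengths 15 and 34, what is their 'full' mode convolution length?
Linear/full convolution length: m + n - 1 = 15 + 34 - 1 = 48

48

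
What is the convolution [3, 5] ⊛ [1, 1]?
y[0] = 3×1 = 3; y[1] = 3×1 + 5×1 = 8; y[2] = 5×1 = 5

[3, 8, 5]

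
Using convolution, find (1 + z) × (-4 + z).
Ascending coefficients: a = [1, 1], b = [-4, 1]. c[0] = 1×-4 = -4; c[1] = 1×1 + 1×-4 = -3; c[2] = 1×1 = 1. Result coefficients: [-4, -3, 1] → -4 - 3z + z^2

-4 - 3z + z^2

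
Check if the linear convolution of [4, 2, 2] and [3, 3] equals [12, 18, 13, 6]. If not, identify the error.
Recompute linear convolution of [4, 2, 2] and [3, 3]: y[0] = 4×3 = 12; y[1] = 4×3 + 2×3 = 18; y[2] = 2×3 + 2×3 = 12; y[3] = 2×3 = 6 → [12, 18, 12, 6]. Compare to given [12, 18, 13, 6]: they differ at index 2: given 13, correct 12, so answer: No

No. Error at index 2: given 13, correct 12.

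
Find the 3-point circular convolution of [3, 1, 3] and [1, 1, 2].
Use y[k] = Σ_j u[j]·v[(k-j) mod 3]. y[0] = 3×1 + 1×2 + 3×1 = 8; y[1] = 3×1 + 1×1 + 3×2 = 10; y[2] = 3×2 + 1×1 + 3×1 = 10. Result: [8, 10, 10]

[8, 10, 10]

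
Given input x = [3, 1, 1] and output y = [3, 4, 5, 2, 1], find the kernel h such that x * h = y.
Output length 5 = len(x) + len(h) - 1 ⇒ len(h) = 3. Solve h forward using h[k] = (y[k] - Σ_{i≥1} x[i]·h[k-i]) / x[0]: h[0] = y[0] / x[0] = 3 / 3 = 1; h[1] = (y[1] - 1×1) / x[0] = (4 - 1×1) / 3 = 1; h[2] = (y[2] - 1×1 - 1×1) / x[0] = (5 - 1×1 - 1×1) / 3 = 1. So h = [1, 1, 1]. Forward-check [3, 1, 1] * [1, 1, 1]: y[0] = 3×1 = 3; y[1] = 3×1 + 1×1 = 4; y[2] = 3×1 + 1×1 + 1×1 = 5; y[3] = 1×1 + 1×1 = 2; y[4] = 1×1 = 1 → [3, 4, 5, 2, 1] ✓

[1, 1, 1]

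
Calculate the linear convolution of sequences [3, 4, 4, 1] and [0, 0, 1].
y[0] = 3×0 = 0; y[1] = 3×0 + 4×0 = 0; y[2] = 3×1 + 4×0 + 4×0 = 3; y[3] = 4×1 + 4×0 + 1×0 = 4; y[4] = 4×1 + 1×0 = 4; y[5] = 1×1 = 1

[0, 0, 3, 4, 4, 1]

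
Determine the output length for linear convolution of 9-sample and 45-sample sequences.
Linear/full convolution length: m + n - 1 = 9 + 45 - 1 = 53

53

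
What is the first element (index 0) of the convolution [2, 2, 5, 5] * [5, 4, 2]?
Use y[k] = Σ_i a[i]·b[k-i] at k=0. y[0] = 2×5 = 10

10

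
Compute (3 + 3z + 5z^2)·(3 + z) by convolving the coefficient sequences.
Ascending coefficients: a = [3, 3, 5], b = [3, 1]. c[0] = 3×3 = 9; c[1] = 3×1 + 3×3 = 12; c[2] = 3×1 + 5×3 = 18; c[3] = 5×1 = 5. Result coefficients: [9, 12, 18, 5] → 9 + 12z + 18z^2 + 5z^3

9 + 12z + 18z^2 + 5z^3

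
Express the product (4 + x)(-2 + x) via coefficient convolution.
Ascending coefficients: a = [4, 1], b = [-2, 1]. c[0] = 4×-2 = -8; c[1] = 4×1 + 1×-2 = 2; c[2] = 1×1 = 1. Result coefficients: [-8, 2, 1] → -8 + 2x + x^2

-8 + 2x + x^2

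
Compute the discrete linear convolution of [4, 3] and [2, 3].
y[0] = 4×2 = 8; y[1] = 4×3 + 3×2 = 18; y[2] = 3×3 = 9

[8, 18, 9]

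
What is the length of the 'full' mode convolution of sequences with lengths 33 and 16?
Linear/full convolution length: m + n - 1 = 33 + 16 - 1 = 48

48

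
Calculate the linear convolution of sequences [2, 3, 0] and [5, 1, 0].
y[0] = 2×5 = 10; y[1] = 2×1 + 3×5 = 17; y[2] = 2×0 + 3×1 + 0×5 = 3; y[3] = 3×0 + 0×1 = 0; y[4] = 0×0 = 0

[10, 17, 3, 0, 0]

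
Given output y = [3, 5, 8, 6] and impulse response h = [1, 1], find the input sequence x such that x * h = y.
Deconvolve y=[3, 5, 8, 6] by h=[1, 1]. Since h[0]=1, solve forward: x[0] = y[0] / 1 = 3; x[1] = (y[1] - 3×1) / 1 = 2; x[2] = (y[2] - 2×1) / 1 = 6. So x = [3, 2, 6]. Check by forward convolution: y[0] = 3×1 = 3; y[1] = 3×1 + 2×1 = 5; y[2] = 2×1 + 6×1 = 8; y[3] = 6×1 = 6

[3, 2, 6]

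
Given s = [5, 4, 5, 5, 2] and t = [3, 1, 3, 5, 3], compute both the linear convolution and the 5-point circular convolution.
Linear: y_lin[0] = 5×3 = 15; y_lin[1] = 5×1 + 4×3 = 17; y_lin[2] = 5×3 + 4×1 + 5×3 = 34; y_lin[3] = 5×5 + 4×3 + 5×1 + 5×3 = 57; y_lin[4] = 5×3 + 4×5 + 5×3 + 5×1 + 2×3 = 61; y_lin[5] = 4×3 + 5×5 + 5×3 + 2×1 = 54; y_lin[6] = 5×3 + 5×5 + 2×3 = 46; y_lin[7] = 5×3 + 2×5 = 25; y_lin[8] = 2×3 = 6 → [15, 17, 34, 57, 61, 54, 46, 25, 6]. Circular (length 5): y[0] = 5×3 + 4×3 + 5×5 + 5×3 + 2×1 = 69; y[1] = 5×1 + 4×3 + 5×3 + 5×5 + 2×3 = 63; y[2] = 5×3 + 4×1 + 5×3 + 5×3 + 2×5 = 59; y[3] = 5×5 + 4×3 + 5×1 + 5×3 + 2×3 = 63; y[4] = 5×3 + 4×5 + 5×3 + 5×1 + 2×3 = 61 → [69, 63, 59, 63, 61]

Linear: [15, 17, 34, 57, 61, 54, 46, 25, 6], Circular: [69, 63, 59, 63, 61]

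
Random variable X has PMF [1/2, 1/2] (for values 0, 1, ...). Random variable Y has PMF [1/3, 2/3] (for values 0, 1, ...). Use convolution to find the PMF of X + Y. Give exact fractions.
P(X+Y=k) = Σ_i P(X=i)·P(Y=k-i) — a convolution of [1/2, 1/2] and [1/3, 2/3]. P(X+Y=0) = (1/2)×(1/3) = 1/6; P(X+Y=1) = (1/2)×(2/3) + (1/2)×(1/3) = 1/3 + 1/6 = 1/2; P(X+Y=2) = (1/2)×(2/3) = 1/3. PMF: [1/6, 1/2, 1/3] (sums to 1 ✓)

[1/6, 1/2, 1/3]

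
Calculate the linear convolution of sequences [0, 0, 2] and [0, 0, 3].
y[0] = 0×0 = 0; y[1] = 0×0 + 0×0 = 0; y[2] = 0×3 + 0×0 + 2×0 = 0; y[3] = 0×3 + 2×0 = 0; y[4] = 2×3 = 6

[0, 0, 0, 0, 6]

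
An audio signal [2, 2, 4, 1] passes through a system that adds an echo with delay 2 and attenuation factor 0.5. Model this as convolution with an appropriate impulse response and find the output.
Direct-path + delayed-attenuated-path model → impulse response h = [1, 0, 0.5] (1 at lag 0, 0.5 at lag 2). Output y[n] = x[n] + 0.5·x[n - 2] (with x[n] = 0 outside 0..3): y[0] = 2 + 0.5×0 = 2; y[1] = 2 + 0.5×0 = 2; y[2] = 4 + 0.5×2 = 5.0; y[3] = 1 + 0.5×2 = 2.0; y[4] = 0 + 0.5×4 = 2.0; y[5] = 0 + 0.5×1 = 0.5. So y = [2, 2, 5.0, 2.0, 2.0, 0.5]

[2, 2, 5.0, 2.0, 2.0, 0.5]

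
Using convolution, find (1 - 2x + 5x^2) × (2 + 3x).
Ascending coefficients: a = [1, -2, 5], b = [2, 3]. c[0] = 1×2 = 2; c[1] = 1×3 + -2×2 = -1; c[2] = -2×3 + 5×2 = 4; c[3] = 5×3 = 15. Result coefficients: [2, -1, 4, 15] → 2 - x + 4x^2 + 15x^3

2 - x + 4x^2 + 15x^3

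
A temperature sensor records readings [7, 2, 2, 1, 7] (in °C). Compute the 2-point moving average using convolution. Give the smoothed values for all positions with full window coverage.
2-point moving average kernel = [1, 1]. Apply in 'valid' mode (full window coverage): avg[0] = (7 + 2) / 2 = 4.5; avg[1] = (2 + 2) / 2 = 2.0; avg[2] = (2 + 1) / 2 = 1.5; avg[3] = (1 + 7) / 2 = 4.0. Smoothed values: [4.5, 2.0, 1.5, 4.0]

[4.5, 2.0, 1.5, 4.0]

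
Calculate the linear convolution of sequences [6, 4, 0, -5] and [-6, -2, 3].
y[0] = 6×-6 = -36; y[1] = 6×-2 + 4×-6 = -36; y[2] = 6×3 + 4×-2 + 0×-6 = 10; y[3] = 4×3 + 0×-2 + -5×-6 = 42; y[4] = 0×3 + -5×-2 = 10; y[5] = -5×3 = -15

[-36, -36, 10, 42, 10, -15]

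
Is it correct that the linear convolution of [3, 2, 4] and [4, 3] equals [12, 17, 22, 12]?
Recompute linear convolution of [3, 2, 4] and [4, 3]: y[0] = 3×4 = 12; y[1] = 3×3 + 2×4 = 17; y[2] = 2×3 + 4×4 = 22; y[3] = 4×3 = 12 → [12, 17, 22, 12]. Given [12, 17, 22, 12] matches, so answer: Yes

Yes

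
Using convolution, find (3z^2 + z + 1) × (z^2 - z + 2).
Ascending coefficients: a = [1, 1, 3], b = [2, -1, 1]. c[0] = 1×2 = 2; c[1] = 1×-1 + 1×2 = 1; c[2] = 1×1 + 1×-1 + 3×2 = 6; c[3] = 1×1 + 3×-1 = -2; c[4] = 3×1 = 3. Result coefficients: [2, 1, 6, -2, 3] → 3z^4 - 2z^3 + 6z^2 + z + 2

3z^4 - 2z^3 + 6z^2 + z + 2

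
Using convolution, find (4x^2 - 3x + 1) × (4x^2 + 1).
Ascending coefficients: a = [1, -3, 4], b = [1, 0, 4]. c[0] = 1×1 = 1; c[1] = 1×0 + -3×1 = -3; c[2] = 1×4 + -3×0 + 4×1 = 8; c[3] = -3×4 + 4×0 = -12; c[4] = 4×4 = 16. Result coefficients: [1, -3, 8, -12, 16] → 16x^4 - 12x^3 + 8x^2 - 3x + 1

16x^4 - 12x^3 + 8x^2 - 3x + 1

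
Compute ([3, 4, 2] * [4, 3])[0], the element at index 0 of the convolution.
Use y[k] = Σ_i a[i]·b[k-i] at k=0. y[0] = 3×4 = 12

12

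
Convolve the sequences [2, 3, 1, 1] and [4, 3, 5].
y[0] = 2×4 = 8; y[1] = 2×3 + 3×4 = 18; y[2] = 2×5 + 3×3 + 1×4 = 23; y[3] = 3×5 + 1×3 + 1×4 = 22; y[4] = 1×5 + 1×3 = 8; y[5] = 1×5 = 5

[8, 18, 23, 22, 8, 5]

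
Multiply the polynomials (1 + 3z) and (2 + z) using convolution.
Ascending coefficients: a = [1, 3], b = [2, 1]. c[0] = 1×2 = 2; c[1] = 1×1 + 3×2 = 7; c[2] = 3×1 = 3. Result coefficients: [2, 7, 3] → 2 + 7z + 3z^2

2 + 7z + 3z^2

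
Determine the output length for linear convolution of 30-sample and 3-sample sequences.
Linear/full convolution length: m + n - 1 = 30 + 3 - 1 = 32

32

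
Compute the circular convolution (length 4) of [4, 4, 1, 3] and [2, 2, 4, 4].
Use y[k] = Σ_j u[j]·v[(k-j) mod 4]. y[0] = 4×2 + 4×4 + 1×4 + 3×2 = 34; y[1] = 4×2 + 4×2 + 1×4 + 3×4 = 32; y[2] = 4×4 + 4×2 + 1×2 + 3×4 = 38; y[3] = 4×4 + 4×4 + 1×2 + 3×2 = 40. Result: [34, 32, 38, 40]

[34, 32, 38, 40]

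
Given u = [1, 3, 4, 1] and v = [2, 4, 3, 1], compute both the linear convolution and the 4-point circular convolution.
Linear: y_lin[0] = 1×2 = 2; y_lin[1] = 1×4 + 3×2 = 10; y_lin[2] = 1×3 + 3×4 + 4×2 = 23; y_lin[3] = 1×1 + 3×3 + 4×4 + 1×2 = 28; y_lin[4] = 3×1 + 4×3 + 1×4 = 19; y_lin[5] = 4×1 + 1×3 = 7; y_lin[6] = 1×1 = 1 → [2, 10, 23, 28, 19, 7, 1]. Circular (length 4): y[0] = 1×2 + 3×1 + 4×3 + 1×4 = 21; y[1] = 1×4 + 3×2 + 4×1 + 1×3 = 17; y[2] = 1×3 + 3×4 + 4×2 + 1×1 = 24; y[3] = 1×1 + 3×3 + 4×4 + 1×2 = 28 → [21, 17, 24, 28]

Linear: [2, 10, 23, 28, 19, 7, 1], Circular: [21, 17, 24, 28]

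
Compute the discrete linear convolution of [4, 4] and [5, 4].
y[0] = 4×5 = 20; y[1] = 4×4 + 4×5 = 36; y[2] = 4×4 = 16

[20, 36, 16]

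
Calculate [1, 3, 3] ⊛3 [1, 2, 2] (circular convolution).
Use y[k] = Σ_j s[j]·t[(k-j) mod 3]. y[0] = 1×1 + 3×2 + 3×2 = 13; y[1] = 1×2 + 3×1 + 3×2 = 11; y[2] = 1×2 + 3×2 + 3×1 = 11. Result: [13, 11, 11]

[13, 11, 11]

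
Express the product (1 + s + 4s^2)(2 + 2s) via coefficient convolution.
Ascending coefficients: a = [1, 1, 4], b = [2, 2]. c[0] = 1×2 = 2; c[1] = 1×2 + 1×2 = 4; c[2] = 1×2 + 4×2 = 10; c[3] = 4×2 = 8. Result coefficients: [2, 4, 10, 8] → 2 + 4s + 10s^2 + 8s^3

2 + 4s + 10s^2 + 8s^3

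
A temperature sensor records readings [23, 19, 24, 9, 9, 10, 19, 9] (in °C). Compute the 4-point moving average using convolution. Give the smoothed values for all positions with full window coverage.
4-point moving average kernel = [1, 1, 1, 1]. Apply in 'valid' mode (full window coverage): avg[0] = (23 + 19 + 24 + 9) / 4 = 18.75; avg[1] = (19 + 24 + 9 + 9) / 4 = 15.25; avg[2] = (24 + 9 + 9 + 10) / 4 = 13.0; avg[3] = (9 + 9 + 10 + 19) / 4 = 11.75; avg[4] = (9 + 10 + 19 + 9) / 4 = 11.75. Smoothed values: [18.75, 15.25, 13.0, 11.75, 11.75]

[18.75, 15.25, 13.0, 11.75, 11.75]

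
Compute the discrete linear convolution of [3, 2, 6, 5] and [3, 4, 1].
y[0] = 3×3 = 9; y[1] = 3×4 + 2×3 = 18; y[2] = 3×1 + 2×4 + 6×3 = 29; y[3] = 2×1 + 6×4 + 5×3 = 41; y[4] = 6×1 + 5×4 = 26; y[5] = 5×1 = 5

[9, 18, 29, 41, 26, 5]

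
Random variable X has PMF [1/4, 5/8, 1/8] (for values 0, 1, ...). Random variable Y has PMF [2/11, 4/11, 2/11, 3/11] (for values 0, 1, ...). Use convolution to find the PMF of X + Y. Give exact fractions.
P(X+Y=k) = Σ_i P(X=i)·P(Y=k-i) — a convolution of [1/4, 5/8, 1/8] and [2/11, 4/11, 2/11, 3/11]. P(X+Y=0) = (1/4)×(2/11) = 1/22; P(X+Y=1) = (1/4)×(4/11) + (5/8)×(2/11) = 1/11 + 5/44 = 9/44; P(X+Y=2) = (1/4)×(2/11) + (5/8)×(4/11) + (1/8)×(2/11) = 1/22 + 5/22 + 1/44 = 13/44; P(X+Y=3) = (1/4)×(3/11) + (5/8)×(2/11) + (1/8)×(4/11) = 3/44 + 5/44 + 1/22 = 5/22; P(X+Y=4) = (5/8)×(3/11) + (1/8)×(2/11) = 15/88 + 1/44 = 17/88; P(X+Y=5) = (1/8)×(3/11) = 3/88. PMF: [1/22, 9/44, 13/44, 5/22, 17/88, 3/88] (sums to 1 ✓)

[1/22, 9/44, 13/44, 5/22, 17/88, 3/88]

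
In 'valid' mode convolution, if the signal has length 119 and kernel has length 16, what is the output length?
'Valid' mode counts only positions where the kernel fully overlaps the signal: m - n + 1 = 119 - 16 + 1 = 104

104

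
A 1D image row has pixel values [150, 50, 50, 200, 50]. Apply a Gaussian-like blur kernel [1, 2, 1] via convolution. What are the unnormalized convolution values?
Convolve image row [150, 50, 50, 200, 50] with kernel [1, 2, 1]: y[0] = 150×1 = 150; y[1] = 150×2 + 50×1 = 350; y[2] = 150×1 + 50×2 + 50×1 = 300; y[3] = 50×1 + 50×2 + 200×1 = 350; y[4] = 50×1 + 200×2 + 50×1 = 500; y[5] = 200×1 + 50×2 = 300; y[6] = 50×1 = 50 → [150, 350, 300, 350, 500, 300, 50]. Normalization factor = sum(kernel) = 4.

[150, 350, 300, 350, 500, 300, 50]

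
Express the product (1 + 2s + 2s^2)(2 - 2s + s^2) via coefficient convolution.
Ascending coefficients: a = [1, 2, 2], b = [2, -2, 1]. c[0] = 1×2 = 2; c[1] = 1×-2 + 2×2 = 2; c[2] = 1×1 + 2×-2 + 2×2 = 1; c[3] = 2×1 + 2×-2 = -2; c[4] = 2×1 = 2. Result coefficients: [2, 2, 1, -2, 2] → 2 + 2s + s^2 - 2s^3 + 2s^4

2 + 2s + s^2 - 2s^3 + 2s^4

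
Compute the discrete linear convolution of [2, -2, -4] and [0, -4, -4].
y[0] = 2×0 = 0; y[1] = 2×-4 + -2×0 = -8; y[2] = 2×-4 + -2×-4 + -4×0 = 0; y[3] = -2×-4 + -4×-4 = 24; y[4] = -4×-4 = 16

[0, -8, 0, 24, 16]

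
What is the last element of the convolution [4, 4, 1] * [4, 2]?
Use y[k] = Σ_i a[i]·b[k-i] at k=3. y[3] = 1×2 = 2

2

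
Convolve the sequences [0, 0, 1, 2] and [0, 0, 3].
y[0] = 0×0 = 0; y[1] = 0×0 + 0×0 = 0; y[2] = 0×3 + 0×0 + 1×0 = 0; y[3] = 0×3 + 1×0 + 2×0 = 0; y[4] = 1×3 + 2×0 = 3; y[5] = 2×3 = 6

[0, 0, 0, 0, 3, 6]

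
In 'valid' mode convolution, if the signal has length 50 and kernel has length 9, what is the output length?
'Valid' mode counts only positions where the kernel fully overlaps the signal: m - n + 1 = 50 - 9 + 1 = 42

42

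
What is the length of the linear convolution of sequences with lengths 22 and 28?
Linear/full convolution length: m + n - 1 = 22 + 28 - 1 = 49

49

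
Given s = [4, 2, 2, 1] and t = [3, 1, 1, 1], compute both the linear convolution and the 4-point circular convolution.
Linear: y_lin[0] = 4×3 = 12; y_lin[1] = 4×1 + 2×3 = 10; y_lin[2] = 4×1 + 2×1 + 2×3 = 12; y_lin[3] = 4×1 + 2×1 + 2×1 + 1×3 = 11; y_lin[4] = 2×1 + 2×1 + 1×1 = 5; y_lin[5] = 2×1 + 1×1 = 3; y_lin[6] = 1×1 = 1 → [12, 10, 12, 11, 5, 3, 1]. Circular (length 4): y[0] = 4×3 + 2×1 + 2×1 + 1×1 = 17; y[1] = 4×1 + 2×3 + 2×1 + 1×1 = 13; y[2] = 4×1 + 2×1 + 2×3 + 1×1 = 13; y[3] = 4×1 + 2×1 + 2×1 + 1×3 = 11 → [17, 13, 13, 11]

Linear: [12, 10, 12, 11, 5, 3, 1], Circular: [17, 13, 13, 11]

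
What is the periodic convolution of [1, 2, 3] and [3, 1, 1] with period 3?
Use y[k] = Σ_j f[j]·g[(k-j) mod 3]. y[0] = 1×3 + 2×1 + 3×1 = 8; y[1] = 1×1 + 2×3 + 3×1 = 10; y[2] = 1×1 + 2×1 + 3×3 = 12. Result: [8, 10, 12]

[8, 10, 12]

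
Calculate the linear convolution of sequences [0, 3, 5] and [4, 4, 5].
y[0] = 0×4 = 0; y[1] = 0×4 + 3×4 = 12; y[2] = 0×5 + 3×4 + 5×4 = 32; y[3] = 3×5 + 5×4 = 35; y[4] = 5×5 = 25

[0, 12, 32, 35, 25]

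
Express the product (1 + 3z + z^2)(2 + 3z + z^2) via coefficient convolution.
Ascending coefficients: a = [1, 3, 1], b = [2, 3, 1]. c[0] = 1×2 = 2; c[1] = 1×3 + 3×2 = 9; c[2] = 1×1 + 3×3 + 1×2 = 12; c[3] = 3×1 + 1×3 = 6; c[4] = 1×1 = 1. Result coefficients: [2, 9, 12, 6, 1] → 2 + 9z + 12z^2 + 6z^3 + z^4

2 + 9z + 12z^2 + 6z^3 + z^4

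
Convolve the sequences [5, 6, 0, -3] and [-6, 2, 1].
y[0] = 5×-6 = -30; y[1] = 5×2 + 6×-6 = -26; y[2] = 5×1 + 6×2 + 0×-6 = 17; y[3] = 6×1 + 0×2 + -3×-6 = 24; y[4] = 0×1 + -3×2 = -6; y[5] = -3×1 = -3

[-30, -26, 17, 24, -6, -3]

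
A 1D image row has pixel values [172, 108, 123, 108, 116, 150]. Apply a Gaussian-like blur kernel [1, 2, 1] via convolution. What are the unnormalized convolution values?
Convolve image row [172, 108, 123, 108, 116, 150] with kernel [1, 2, 1]: y[0] = 172×1 = 172; y[1] = 172×2 + 108×1 = 452; y[2] = 172×1 + 108×2 + 123×1 = 511; y[3] = 108×1 + 123×2 + 108×1 = 462; y[4] = 123×1 + 108×2 + 116×1 = 455; y[5] = 108×1 + 116×2 + 150×1 = 490; y[6] = 116×1 + 150×2 = 416; y[7] = 150×1 = 150 → [172, 452, 511, 462, 455, 490, 416, 150]. Normalization factor = sum(kernel) = 4.

[172, 452, 511, 462, 455, 490, 416, 150]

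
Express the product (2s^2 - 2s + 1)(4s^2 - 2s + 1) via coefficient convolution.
Ascending coefficients: a = [1, -2, 2], b = [1, -2, 4]. c[0] = 1×1 = 1; c[1] = 1×-2 + -2×1 = -4; c[2] = 1×4 + -2×-2 + 2×1 = 10; c[3] = -2×4 + 2×-2 = -12; c[4] = 2×4 = 8. Result coefficients: [1, -4, 10, -12, 8] → 8s^4 - 12s^3 + 10s^2 - 4s + 1

8s^4 - 12s^3 + 10s^2 - 4s + 1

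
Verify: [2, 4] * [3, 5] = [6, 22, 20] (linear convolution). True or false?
Recompute linear convolution of [2, 4] and [3, 5]: y[0] = 2×3 = 6; y[1] = 2×5 + 4×3 = 22; y[2] = 4×5 = 20 → [6, 22, 20]. Given [6, 22, 20] matches, so answer: Yes

Yes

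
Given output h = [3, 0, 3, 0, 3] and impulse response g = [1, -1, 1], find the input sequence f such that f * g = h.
Deconvolve h=[3, 0, 3, 0, 3] by g=[1, -1, 1]. Since g[0]=1, solve forward: f[0] = h[0] / 1 = 3; f[1] = (h[1] - 3×-1) / 1 = 3; f[2] = (h[2] - 3×-1 - 3×1) / 1 = 3. So f = [3, 3, 3]. Check by forward convolution: h[0] = 3×1 = 3; h[1] = 3×-1 + 3×1 = 0; h[2] = 3×1 + 3×-1 + 3×1 = 3; h[3] = 3×1 + 3×-1 = 0; h[4] = 3×1 = 3

[3, 3, 3]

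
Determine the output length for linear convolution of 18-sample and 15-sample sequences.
Linear/full convolution length: m + n - 1 = 18 + 15 - 1 = 32

32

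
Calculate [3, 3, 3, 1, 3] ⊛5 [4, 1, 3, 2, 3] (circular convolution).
Use y[k] = Σ_j f[j]·g[(k-j) mod 5]. y[0] = 3×4 + 3×3 + 3×2 + 1×3 + 3×1 = 33; y[1] = 3×1 + 3×4 + 3×3 + 1×2 + 3×3 = 35; y[2] = 3×3 + 3×1 + 3×4 + 1×3 + 3×2 = 33; y[3] = 3×2 + 3×3 + 3×1 + 1×4 + 3×3 = 31; y[4] = 3×3 + 3×2 + 3×3 + 1×1 + 3×4 = 37. Result: [33, 35, 33, 31, 37]

[33, 35, 33, 31, 37]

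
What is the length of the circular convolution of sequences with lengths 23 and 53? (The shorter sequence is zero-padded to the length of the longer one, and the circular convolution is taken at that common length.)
Circular convolution (zero-padding the shorter input) has length max(m, n) = max(23, 53) = 53

53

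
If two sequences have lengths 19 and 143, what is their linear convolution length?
Linear/full convolution length: m + n - 1 = 19 + 143 - 1 = 161

161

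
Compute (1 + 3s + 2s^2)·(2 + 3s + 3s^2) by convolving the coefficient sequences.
Ascending coefficients: a = [1, 3, 2], b = [2, 3, 3]. c[0] = 1×2 = 2; c[1] = 1×3 + 3×2 = 9; c[2] = 1×3 + 3×3 + 2×2 = 16; c[3] = 3×3 + 2×3 = 15; c[4] = 2×3 = 6. Result coefficients: [2, 9, 16, 15, 6] → 2 + 9s + 16s^2 + 15s^3 + 6s^4

2 + 9s + 16s^2 + 15s^3 + 6s^4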